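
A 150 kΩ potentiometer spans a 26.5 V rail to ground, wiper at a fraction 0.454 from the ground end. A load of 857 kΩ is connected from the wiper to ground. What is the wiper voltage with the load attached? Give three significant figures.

V ≈ 11.5 V

The wiper splits the pot into (1−α)R = 81.90 kΩ above and αR = 68.10 kΩ below.
Lower section ‖ load = 63.09 kΩ.
V_wiper = 26.5 × 63.09/(81.90 + 63.09) = 11.5 V.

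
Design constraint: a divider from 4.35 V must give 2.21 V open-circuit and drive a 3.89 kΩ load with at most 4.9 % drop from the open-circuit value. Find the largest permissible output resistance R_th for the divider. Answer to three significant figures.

R_th ≤ 200 Ω

Loading drop = R_th/(R_th + R_L) ≤ 0.0490, so R_th ≤ R_L · ε/(1−ε) = 3.89 kΩ × 0.0490/0.9510 = 200 Ω.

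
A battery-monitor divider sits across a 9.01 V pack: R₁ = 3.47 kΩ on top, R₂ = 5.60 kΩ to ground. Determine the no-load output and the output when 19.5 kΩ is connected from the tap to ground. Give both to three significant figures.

Unloaded: 5.56 V; loaded: 5.01 V

Open-circuit: V = 9.01 × 5.60/(3.47 + 5.60) = 5.56 V.
With the load, R₂ becomes R₂‖R_L = 4.351 kΩ, so V = 9.01 × 4.351/7.821 = 5.01 V.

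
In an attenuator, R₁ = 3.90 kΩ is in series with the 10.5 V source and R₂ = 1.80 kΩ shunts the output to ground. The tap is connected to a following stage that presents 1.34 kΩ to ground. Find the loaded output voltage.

The load sits in parallel with R₂: R₂‖R_L = (1.80 × 1.34) / (1.80 + 1.34) = 0.7682 kΩ.
V_out = 10.5 × 0.7682 / (3.90 + 0.7682) = 10.5 × 0.7682/4.668 = 1.73 V.

V_out ≈ 1.73 V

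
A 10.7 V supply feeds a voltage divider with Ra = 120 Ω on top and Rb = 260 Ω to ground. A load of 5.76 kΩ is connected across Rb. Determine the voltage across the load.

The load sits in parallel with Rb: Rb‖R_L = (260 × 5760) / (260 + 5760) = 248.8 Ω.
V_out = 10.7 × 248.8 / (120 + 248.8) = 10.7 × 248.8/368.8 = 7.22 V.
(Unloaded it would have been 7.32 V.)

V_out ≈ 7.22 V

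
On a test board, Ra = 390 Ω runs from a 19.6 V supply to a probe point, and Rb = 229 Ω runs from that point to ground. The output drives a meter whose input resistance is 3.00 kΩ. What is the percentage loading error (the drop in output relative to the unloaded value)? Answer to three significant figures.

The divider's output (Thévenin) resistance is Ra‖Rb = 144.3 Ω.
Fractional drop under load = R_th/(R_th + R_L) = 144.3 / (144.3 + 3000) = 0.04589.
So the output falls by 4.59 %.

4.59 %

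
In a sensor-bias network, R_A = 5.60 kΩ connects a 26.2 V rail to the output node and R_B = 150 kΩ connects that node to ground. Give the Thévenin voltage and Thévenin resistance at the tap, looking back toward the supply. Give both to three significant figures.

V_th is the open-circuit tap voltage: 26.2 × 150/(5.60 + 150) = 25.3 V.
With the supply zeroed, R_A and R_B appear in parallel from the tap: R_th = R_A‖R_B = (5.60 × 150)/155.6 = 5.40 kΩ.

V_th = 25.3 V, R_th = 5.40 kΩ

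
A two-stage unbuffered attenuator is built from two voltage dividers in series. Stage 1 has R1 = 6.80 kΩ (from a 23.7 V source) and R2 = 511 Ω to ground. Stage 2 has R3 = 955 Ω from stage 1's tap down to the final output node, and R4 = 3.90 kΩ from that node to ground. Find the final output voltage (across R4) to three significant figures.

Stage 2 presents R3+R4 = 4855 Ω as a load on stage 1's tap.
Stage 1's lower leg becomes R2‖(R3+R4) = 462.3 Ω, so V_mid = 23.7 × 462.3/7262 = 1.509 V.
Stage 2 is itself unloaded: V_out = V_mid × R4/(R3+R4) = 1.509 × 3900/4855 = 1.21 V.

V_out ≈ 1.21 V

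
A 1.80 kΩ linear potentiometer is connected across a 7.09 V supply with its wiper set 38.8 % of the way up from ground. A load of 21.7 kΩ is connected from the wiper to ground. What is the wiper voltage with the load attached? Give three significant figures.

The wiper splits the pot into (1−α)R = 1102 Ω above and αR = 698.4 Ω below.
Lower section ‖ load = 676.6 Ω.
V_wiper = 7.09 × 676.6/(1102 + 676.6) = 2.70 V.

V ≈ 2.70 V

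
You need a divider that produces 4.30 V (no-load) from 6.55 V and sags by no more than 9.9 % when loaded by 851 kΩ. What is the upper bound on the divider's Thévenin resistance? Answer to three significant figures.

R_th ≤ 93.5 kΩ

Loading drop = R_th/(R_th + R_L) ≤ 0.0990, so R_th ≤ R_L · ε/(1−ε) = 851 kΩ × 0.0990/0.9010 = 93.5 kΩ.
(Any R1, R2 with R2/(R1+R2) = 0.656 and R1‖R2 ≤ 93.5 kΩ will meet the spec.)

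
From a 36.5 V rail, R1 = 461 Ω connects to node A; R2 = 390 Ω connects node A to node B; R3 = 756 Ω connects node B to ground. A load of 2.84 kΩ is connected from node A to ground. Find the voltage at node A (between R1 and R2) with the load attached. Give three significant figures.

Below node A the series string R2+R3 = 1146 Ω sits in parallel with the 2840 Ω load: 816.5 Ω.
V_A = 36.5 × 816.5/(461 + 816.5) = 23.3 V.

V ≈ 23.3 V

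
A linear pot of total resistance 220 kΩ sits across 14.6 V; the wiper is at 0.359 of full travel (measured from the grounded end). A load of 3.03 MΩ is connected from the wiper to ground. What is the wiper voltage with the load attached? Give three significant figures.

V ≈ 5.16 V

The wiper splits the pot into (1−α)R = 141.0 kΩ above and αR = 78.98 kΩ below.
Lower section ‖ load = 76.97 kΩ.
V_wiper = 14.6 × 76.97/(141.0 + 76.97) = 5.16 V.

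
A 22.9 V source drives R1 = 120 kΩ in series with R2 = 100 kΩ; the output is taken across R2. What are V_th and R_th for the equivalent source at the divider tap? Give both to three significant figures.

V_th is the open-circuit tap voltage: 22.9 × 100/(120 + 100) = 10.4 V.
With the supply zeroed, R1 and R2 appear in parallel from the tap: R_th = R1‖R2 = (120 × 100)/220.0 = 54.5 kΩ.

V_th = 10.4 V, R_th = 54.5 kΩ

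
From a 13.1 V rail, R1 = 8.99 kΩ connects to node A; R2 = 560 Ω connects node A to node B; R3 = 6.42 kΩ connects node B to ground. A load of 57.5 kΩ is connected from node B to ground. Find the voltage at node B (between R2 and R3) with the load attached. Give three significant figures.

V ≈ 4.94 V

At node B, R3 is in parallel with the load: R3‖R_L = 5775 Ω.
Below node A the resistance is R2 + (R3‖R_L) = 6335 Ω, so V_A = 13.1 × 6335/15330 = 5.415 V.
Then V_B = V_A × (R3‖R_L)/(R2 + R3‖R_L) = 5.415 × 5775/6335 = 4.94 V.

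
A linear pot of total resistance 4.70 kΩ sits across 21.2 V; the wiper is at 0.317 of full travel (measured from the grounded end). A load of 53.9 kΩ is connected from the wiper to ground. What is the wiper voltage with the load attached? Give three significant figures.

The wiper splits the pot into (1−α)R = 3.210 kΩ above and αR = 1.490 kΩ below.
Lower section ‖ load = 1.450 kΩ.
V_wiper = 21.2 × 1.450/(3.210 + 1.450) = 6.60 V.

V ≈ 6.60 V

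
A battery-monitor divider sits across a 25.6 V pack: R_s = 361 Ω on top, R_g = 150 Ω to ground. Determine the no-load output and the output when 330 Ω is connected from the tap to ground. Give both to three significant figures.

Unloaded: 7.51 V; loaded: 5.69 V

Open-circuit: V = 25.6 × 150/(361 + 150) = 7.51 V.
With the load, R_g becomes R_g‖R_L = 103.1 Ω, so V = 25.6 × 103.1/464.1 = 5.69 V.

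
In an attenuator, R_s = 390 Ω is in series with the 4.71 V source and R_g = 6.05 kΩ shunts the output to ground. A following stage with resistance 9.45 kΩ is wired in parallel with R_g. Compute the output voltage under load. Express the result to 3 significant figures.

V_out ≈ 4.26 V

The load sits in parallel with R_g: R_g‖R_L = (6050 × 9450) / (6050 + 9450) = 3689 Ω.
V_out = 4.71 × 3689 / (390 + 3689) = 4.71 × 3689/4079 = 4.26 V.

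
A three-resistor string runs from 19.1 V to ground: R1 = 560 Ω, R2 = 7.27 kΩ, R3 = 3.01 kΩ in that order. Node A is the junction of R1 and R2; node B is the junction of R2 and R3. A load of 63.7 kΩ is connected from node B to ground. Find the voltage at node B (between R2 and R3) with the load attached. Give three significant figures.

At node B, R3 is in parallel with the load: R3‖R_L = 2874 Ω.
Below node A the resistance is R2 + (R3‖R_L) = 10140 Ω, so V_A = 19.1 × 10140/10700 = 18.10 V.
Then V_B = V_A × (R3‖R_L)/(R2 + R3‖R_L) = 18.10 × 2874/10140 = 5.13 V.

V ≈ 5.13 V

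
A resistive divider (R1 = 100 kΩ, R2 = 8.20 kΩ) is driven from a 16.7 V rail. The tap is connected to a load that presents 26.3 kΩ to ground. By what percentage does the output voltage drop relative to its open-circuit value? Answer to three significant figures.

22.4 %

Unloaded V = 16.7 × 8.20/108.2 = 1.266 V.
Loaded: R2‖R_L = 6.251 kΩ, giving V = 16.7 × 6.251/106.3 = 0.9825 V.
Drop = (1.266 − 0.9825) / 1.266 = 22.4 %.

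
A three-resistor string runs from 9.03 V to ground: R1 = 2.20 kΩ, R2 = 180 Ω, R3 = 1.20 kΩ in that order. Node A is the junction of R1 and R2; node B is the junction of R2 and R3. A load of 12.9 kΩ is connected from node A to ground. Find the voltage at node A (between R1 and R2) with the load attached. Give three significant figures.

V ≈ 3.27 V

Below node A the series string R2+R3 = 1380 Ω sits in parallel with the 12900 Ω load: 1247 Ω.
V_A = 9.03 × 1247/(2200 + 1247) = 3.27 V.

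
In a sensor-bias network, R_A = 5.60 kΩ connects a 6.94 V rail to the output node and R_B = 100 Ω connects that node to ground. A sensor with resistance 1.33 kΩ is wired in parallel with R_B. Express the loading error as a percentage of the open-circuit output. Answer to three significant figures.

The divider's output (Thévenin) resistance is R_A‖R_B = 98.25 Ω.
Fractional drop under load = R_th/(R_th + R_L) = 98.25 / (98.25 + 1330) = 0.06879.
So the output falls by 6.88 %.

6.88 %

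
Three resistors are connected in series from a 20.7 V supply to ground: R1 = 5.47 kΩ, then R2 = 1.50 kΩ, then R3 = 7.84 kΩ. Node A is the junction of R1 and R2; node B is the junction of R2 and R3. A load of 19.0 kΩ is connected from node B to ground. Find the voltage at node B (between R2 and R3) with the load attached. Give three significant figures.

At node B, R3 is in parallel with the load: R3‖R_L = 5.550 kΩ.
Below node A the resistance is R2 + (R3‖R_L) = 7.050 kΩ, so V_A = 20.7 × 7.050/12.52 = 11.66 V.
Then V_B = V_A × (R3‖R_L)/(R2 + R3‖R_L) = 11.66 × 5.550/7.050 = 9.18 V.

V ≈ 9.18 V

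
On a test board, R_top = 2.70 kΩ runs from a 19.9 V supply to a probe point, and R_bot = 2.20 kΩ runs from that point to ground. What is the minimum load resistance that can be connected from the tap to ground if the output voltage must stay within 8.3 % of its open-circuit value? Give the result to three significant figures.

Output resistance R_th = R_top‖R_bot = (2.70 × 2.20)/4.900 = 1.212 kΩ.
The fractional drop is R_th/(R_th + R_L); requiring this ≤ 0.0830 gives R_L ≥ R_th(1/0.0830 − 1) = 1.212 × 11.05 = 13.4 kΩ.

R_L(min) ≈ 13.4 kΩ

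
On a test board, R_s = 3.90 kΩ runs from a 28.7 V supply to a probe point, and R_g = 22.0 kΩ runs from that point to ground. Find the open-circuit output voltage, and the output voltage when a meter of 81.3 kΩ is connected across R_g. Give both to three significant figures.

Unloaded: 24.4 V; loaded: 23.4 V

Open-circuit: V = 28.7 × 22.0/(3.90 + 22.0) = 24.4 V.
With the load, R_g becomes R_g‖R_L = 17.31 kΩ, so V = 28.7 × 17.31/21.21 = 23.4 V.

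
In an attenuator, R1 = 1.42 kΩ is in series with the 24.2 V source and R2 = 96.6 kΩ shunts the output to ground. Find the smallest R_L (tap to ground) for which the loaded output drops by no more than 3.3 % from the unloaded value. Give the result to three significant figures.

R_L(min) ≈ 41.0 kΩ

Output resistance R_th = R1‖R2 = (1.42 × 96.6)/98.02 = 1.399 kΩ.
The fractional drop is R_th/(R_th + R_L); requiring this ≤ 0.0330 gives R_L ≥ R_th(1/0.0330 − 1) = 1.399 × 29.30 = 41.0 kΩ.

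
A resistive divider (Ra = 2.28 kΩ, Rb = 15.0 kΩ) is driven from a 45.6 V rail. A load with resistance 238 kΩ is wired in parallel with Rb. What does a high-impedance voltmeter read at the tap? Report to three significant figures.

The load sits in parallel with Rb: Rb‖R_L = (15.0 × 238) / (15.0 + 238) = 14.11 kΩ.
V_out = 45.6 × 14.11 / (2.28 + 14.11) = 45.6 × 14.11/16.39 = 39.3 V.
(Unloaded it would have been 39.6 V.)

V_out ≈ 39.3 V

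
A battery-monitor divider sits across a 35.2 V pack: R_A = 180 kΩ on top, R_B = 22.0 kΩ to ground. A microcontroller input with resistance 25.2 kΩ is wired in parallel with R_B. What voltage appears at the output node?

V_out ≈ 2.16 V

The load sits in parallel with R_B: R_B‖R_L = (22.0 × 25.2) / (22.0 + 25.2) = 11.75 kΩ.
V_out = 35.2 × 11.75 / (180 + 11.75) = 35.2 × 11.75/191.7 = 2.16 V.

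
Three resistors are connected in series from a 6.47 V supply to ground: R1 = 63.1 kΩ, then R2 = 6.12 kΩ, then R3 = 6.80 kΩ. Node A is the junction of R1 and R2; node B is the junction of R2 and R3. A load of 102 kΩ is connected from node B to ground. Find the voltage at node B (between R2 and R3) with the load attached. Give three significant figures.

V ≈ 0.546 V

At node B, R3 is in parallel with the load: R3‖R_L = 6.375 kΩ.
Below node A the resistance is R2 + (R3‖R_L) = 12.49 kΩ, so V_A = 6.47 × 12.49/75.59 = 1.069 V.
Then V_B = V_A × (R3‖R_L)/(R2 + R3‖R_L) = 1.069 × 6.375/12.49 = 0.546 V.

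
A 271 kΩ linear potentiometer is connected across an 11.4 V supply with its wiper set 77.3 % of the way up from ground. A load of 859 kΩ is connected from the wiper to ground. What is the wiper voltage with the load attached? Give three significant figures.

The wiper splits the pot into (1−α)R = 61.52 kΩ above and αR = 209.5 kΩ below.
Lower section ‖ load = 168.4 kΩ.
V_wiper = 11.4 × 168.4/(61.52 + 168.4) = 8.35 V.

V ≈ 8.35 V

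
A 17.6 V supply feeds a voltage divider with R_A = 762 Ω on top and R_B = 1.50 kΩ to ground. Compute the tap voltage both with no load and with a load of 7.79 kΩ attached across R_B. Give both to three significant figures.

Unloaded: 11.7 V; loaded: 11.0 V

Open-circuit: V = 17.6 × 1500/(762 + 1500) = 11.7 V.
With the load, R_B becomes R_B‖R_L = 1258 Ω, so V = 17.6 × 1258/2020 = 11.0 V.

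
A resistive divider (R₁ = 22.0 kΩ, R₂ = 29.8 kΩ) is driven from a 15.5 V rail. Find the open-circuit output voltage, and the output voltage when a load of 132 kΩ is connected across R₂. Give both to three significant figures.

Unloaded: 8.92 V; loaded: 8.14 V

Open-circuit: V = 15.5 × 29.8/(22.0 + 29.8) = 8.92 V.
With the load, R₂ becomes R₂‖R_L = 24.31 kΩ, so V = 15.5 × 24.31/46.31 = 8.14 V.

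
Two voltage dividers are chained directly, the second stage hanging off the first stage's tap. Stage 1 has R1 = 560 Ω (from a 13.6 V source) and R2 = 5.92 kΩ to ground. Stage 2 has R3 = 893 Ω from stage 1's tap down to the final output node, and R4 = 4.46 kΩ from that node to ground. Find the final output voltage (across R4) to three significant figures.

Stage 2 presents R3+R4 = 5353 Ω as a load on stage 1's tap.
Stage 1's lower leg becomes R2‖(R3+R4) = 2811 Ω, so V_mid = 13.6 × 2811/3371 = 11.34 V.
Stage 2 is itself unloaded: V_out = V_mid × R4/(R3+R4) = 11.34 × 4460/5353 = 9.45 V.

V_out ≈ 9.45 V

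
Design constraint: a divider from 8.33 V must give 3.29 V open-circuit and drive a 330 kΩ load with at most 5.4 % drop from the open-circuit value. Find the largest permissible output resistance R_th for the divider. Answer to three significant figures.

Loading drop = R_th/(R_th + R_L) ≤ 0.0540, so R_th ≤ R_L · ε/(1−ε) = 330 kΩ × 0.0540/0.9460 = 18.8 kΩ.

R_th ≤ 18.8 kΩ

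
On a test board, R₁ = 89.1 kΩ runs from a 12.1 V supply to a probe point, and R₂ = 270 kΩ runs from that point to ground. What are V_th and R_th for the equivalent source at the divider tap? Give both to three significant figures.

V_th is the open-circuit tap voltage: 12.1 × 270/(89.1 + 270) = 9.10 V.
With the supply zeroed, R₁ and R₂ appear in parallel from the tap: R_th = R₁‖R₂ = (89.1 × 270)/359.1 = 67.0 kΩ.

V_th = 9.10 V, R_th = 67.0 kΩ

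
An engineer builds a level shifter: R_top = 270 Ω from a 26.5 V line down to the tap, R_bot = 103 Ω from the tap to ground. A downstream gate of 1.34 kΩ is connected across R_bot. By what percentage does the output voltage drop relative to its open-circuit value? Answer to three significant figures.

5.27 %

The divider's output (Thévenin) resistance is R_top‖R_bot = 74.56 Ω.
Fractional drop under load = R_th/(R_th + R_L) = 74.56 / (74.56 + 1340) = 0.05271.
So the output falls by 5.27 %.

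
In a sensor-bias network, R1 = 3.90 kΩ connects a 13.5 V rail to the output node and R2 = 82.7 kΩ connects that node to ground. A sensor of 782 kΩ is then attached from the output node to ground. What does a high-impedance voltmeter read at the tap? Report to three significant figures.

V_out ≈ 12.8 V

The load sits in parallel with R2: R2‖R_L = (82.7 × 782) / (82.7 + 782) = 74.79 kΩ.
V_out = 13.5 × 74.79 / (3.90 + 74.79) = 13.5 × 74.79/78.69 = 12.8 V.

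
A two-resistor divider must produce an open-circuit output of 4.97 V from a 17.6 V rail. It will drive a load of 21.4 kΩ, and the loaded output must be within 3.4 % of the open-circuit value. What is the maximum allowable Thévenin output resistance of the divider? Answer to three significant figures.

Loading drop = R_th/(R_th + R_L) ≤ 0.0340, so R_th ≤ R_L · ε/(1−ε) = 21.4 kΩ × 0.0340/0.9660 = 753 Ω.

R_th ≤ 753 Ω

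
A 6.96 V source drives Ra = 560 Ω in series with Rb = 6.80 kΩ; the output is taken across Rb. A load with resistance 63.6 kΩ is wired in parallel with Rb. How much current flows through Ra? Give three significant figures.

I ≈ 1.04 mA

Rb‖R_L = 6143 Ω, so the source sees Ra + Rb‖R_L = 6703 Ω.
I = 6.96 V / 6703 Ω = 1.04 mA.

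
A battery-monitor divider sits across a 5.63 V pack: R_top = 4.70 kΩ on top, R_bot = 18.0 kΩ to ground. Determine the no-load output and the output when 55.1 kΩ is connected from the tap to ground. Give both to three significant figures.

Open-circuit: V = 5.63 × 18.0/(4.70 + 18.0) = 4.46 V.
With the load, R_bot becomes R_bot‖R_L = 13.57 kΩ, so V = 5.63 × 13.57/18.27 = 4.18 V.

Unloaded: 4.46 V; loaded: 4.18 V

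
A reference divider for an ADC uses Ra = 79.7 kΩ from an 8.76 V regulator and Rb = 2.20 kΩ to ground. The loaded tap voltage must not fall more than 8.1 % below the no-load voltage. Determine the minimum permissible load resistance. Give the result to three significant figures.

Output resistance R_th = Ra‖Rb = (79.7 × 2.20)/81.90 = 2.141 kΩ.
The fractional drop is R_th/(R_th + R_L); requiring this ≤ 0.0810 gives R_L ≥ R_th(1/0.0810 − 1) = 2.141 × 11.35 = 24.3 kΩ.

R_L(min) ≈ 24.3 kΩ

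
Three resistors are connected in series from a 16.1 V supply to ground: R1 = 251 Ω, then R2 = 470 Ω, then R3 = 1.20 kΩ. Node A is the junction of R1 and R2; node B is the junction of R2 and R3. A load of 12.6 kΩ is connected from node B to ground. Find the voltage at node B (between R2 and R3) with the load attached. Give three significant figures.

At node B, R3 is in parallel with the load: R3‖R_L = 1096 Ω.
Below node A the resistance is R2 + (R3‖R_L) = 1566 Ω, so V_A = 16.1 × 1566/1817 = 13.88 V.
Then V_B = V_A × (R3‖R_L)/(R2 + R3‖R_L) = 13.88 × 1096/1566 = 9.71 V.

V ≈ 9.71 V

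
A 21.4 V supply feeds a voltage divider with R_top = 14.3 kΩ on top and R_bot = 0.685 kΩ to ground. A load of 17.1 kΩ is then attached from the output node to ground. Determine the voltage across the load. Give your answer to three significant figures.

V_out ≈ 0.942 V

The load sits in parallel with R_bot: R_bot‖R_L = (685 × 17100) / (685 + 17100) = 658.6 Ω.
V_out = 21.4 × 658.6 / (14300 + 658.6) = 21.4 × 658.6/14960 = 0.942 V.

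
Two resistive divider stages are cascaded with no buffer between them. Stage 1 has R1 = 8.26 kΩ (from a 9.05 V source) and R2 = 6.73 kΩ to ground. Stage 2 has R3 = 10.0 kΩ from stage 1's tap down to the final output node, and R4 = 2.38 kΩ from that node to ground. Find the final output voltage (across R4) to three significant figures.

V_out ≈ 0.601 V

Stage 2 presents R3+R4 = 12.38 kΩ as a load on stage 1's tap.
Stage 1's lower leg becomes R2‖(R3+R4) = 4.360 kΩ, so V_mid = 9.05 × 4.360/12.62 = 3.127 V.
Stage 2 is itself unloaded: V_out = V_mid × R4/(R3+R4) = 3.127 × 2.38/12.38 = 0.601 V.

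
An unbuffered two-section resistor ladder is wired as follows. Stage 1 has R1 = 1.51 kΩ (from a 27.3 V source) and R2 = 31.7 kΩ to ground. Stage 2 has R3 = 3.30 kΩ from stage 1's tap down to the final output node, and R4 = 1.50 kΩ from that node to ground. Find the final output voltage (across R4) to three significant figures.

V_out ≈ 6.26 V

Stage 2 presents R3+R4 = 4.800 kΩ as a load on stage 1's tap.
Stage 1's lower leg becomes R2‖(R3+R4) = 4.169 kΩ, so V_mid = 27.3 × 4.169/5.679 = 20.04 V.
Stage 2 is itself unloaded: V_out = V_mid × R4/(R3+R4) = 20.04 × 1.50/4.800 = 6.26 V.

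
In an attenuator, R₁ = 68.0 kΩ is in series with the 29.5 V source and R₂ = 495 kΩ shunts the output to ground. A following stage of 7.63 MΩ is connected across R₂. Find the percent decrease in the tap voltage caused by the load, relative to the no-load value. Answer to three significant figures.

The divider's output (Thévenin) resistance is R₁‖R₂ = 59.79 kΩ.
Fractional drop under load = R_th/(R_th + R_L) = 59.79 / (59.79 + 7630) = 0.007775.
So the output falls by 0.777 %.

0.777 %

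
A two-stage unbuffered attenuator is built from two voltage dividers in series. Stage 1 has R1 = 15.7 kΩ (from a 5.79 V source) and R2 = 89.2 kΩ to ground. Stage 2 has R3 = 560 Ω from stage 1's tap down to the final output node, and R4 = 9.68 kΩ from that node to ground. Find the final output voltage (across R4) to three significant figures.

Stage 2 presents R3+R4 = 10240 Ω as a load on stage 1's tap.
Stage 1's lower leg becomes R2‖(R3+R4) = 9186 Ω, so V_mid = 5.79 × 9186/24890 = 2.137 V.
Stage 2 is itself unloaded: V_out = V_mid × R4/(R3+R4) = 2.137 × 9680/10240 = 2.02 V.

V_out ≈ 2.02 V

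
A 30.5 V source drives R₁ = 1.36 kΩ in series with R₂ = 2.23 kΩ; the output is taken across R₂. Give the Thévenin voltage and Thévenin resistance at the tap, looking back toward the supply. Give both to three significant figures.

V_th is the open-circuit tap voltage: 30.5 × 2.23/(1.36 + 2.23) = 18.9 V.
With the supply zeroed, R₁ and R₂ appear in parallel from the tap: R_th = R₁‖R₂ = (1.36 × 2.23)/3.590 = 845 Ω.

V_th = 18.9 V, R_th = 845 Ω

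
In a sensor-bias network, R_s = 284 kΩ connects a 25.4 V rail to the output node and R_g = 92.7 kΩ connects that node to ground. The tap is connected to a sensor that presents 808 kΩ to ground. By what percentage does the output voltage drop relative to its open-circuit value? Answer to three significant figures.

7.96 %

The divider's output (Thévenin) resistance is R_s‖R_g = 69.89 kΩ.
Fractional drop under load = R_th/(R_th + R_L) = 69.89 / (69.89 + 808) = 0.07961.
So the output falls by 7.96 %.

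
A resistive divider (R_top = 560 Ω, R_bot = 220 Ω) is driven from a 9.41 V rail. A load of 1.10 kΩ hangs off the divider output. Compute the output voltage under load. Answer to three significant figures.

The load sits in parallel with R_bot: R_bot‖R_L = (220 × 1100) / (220 + 1100) = 183.3 Ω.
V_out = 9.41 × 183.3 / (560 + 183.3) = 9.41 × 183.3/743.3 = 2.32 V.
(Unloaded it would have been 2.65 V.)

V_out ≈ 2.32 V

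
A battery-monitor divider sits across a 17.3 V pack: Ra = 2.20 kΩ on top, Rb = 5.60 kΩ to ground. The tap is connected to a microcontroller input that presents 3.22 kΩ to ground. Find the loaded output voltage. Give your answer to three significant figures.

V_out ≈ 8.33 V

The load sits in parallel with Rb: Rb‖R_L = (5.60 × 3.22) / (5.60 + 3.22) = 2.044 kΩ.
V_out = 17.3 × 2.044 / (2.20 + 2.044) = 17.3 × 2.044/4.244 = 8.33 V.
(Unloaded it would have been 12.4 V.)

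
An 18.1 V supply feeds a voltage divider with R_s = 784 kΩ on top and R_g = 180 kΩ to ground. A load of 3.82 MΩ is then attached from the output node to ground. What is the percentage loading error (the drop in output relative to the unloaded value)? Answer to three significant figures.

3.69 %

The divider's output (Thévenin) resistance is R_s‖R_g = 146.4 kΩ.
Fractional drop under load = R_th/(R_th + R_L) = 146.4 / (146.4 + 3820) = 0.03691.
So the output falls by 3.69 %.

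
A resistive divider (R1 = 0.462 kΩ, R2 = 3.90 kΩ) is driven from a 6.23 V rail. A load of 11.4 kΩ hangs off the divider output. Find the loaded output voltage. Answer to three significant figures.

The load sits in parallel with R2: R2‖R_L = (3900 × 11400) / (3900 + 11400) = 2906 Ω.
V_out = 6.23 × 2906 / (462 + 2906) = 6.23 × 2906/3368 = 5.38 V.
(Unloaded it would have been 5.57 V.)

V_out ≈ 5.38 V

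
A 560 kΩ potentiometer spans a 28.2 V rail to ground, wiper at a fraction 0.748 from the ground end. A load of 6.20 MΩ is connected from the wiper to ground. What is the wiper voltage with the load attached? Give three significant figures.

V ≈ 20.7 V

The wiper splits the pot into (1−α)R = 141.1 kΩ above and αR = 418.9 kΩ below.
Lower section ‖ load = 392.4 kΩ.
V_wiper = 28.2 × 392.4/(141.1 + 392.4) = 20.7 V.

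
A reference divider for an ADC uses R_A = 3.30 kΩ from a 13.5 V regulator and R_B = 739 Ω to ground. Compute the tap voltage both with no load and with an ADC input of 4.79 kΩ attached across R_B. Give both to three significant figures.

Unloaded: 2.47 V; loaded: 2.19 V

Open-circuit: V = 13.5 × 739/(3300 + 739) = 2.47 V.
With the load, R_B becomes R_B‖R_L = 640.2 Ω, so V = 13.5 × 640.2/3940 = 2.19 V.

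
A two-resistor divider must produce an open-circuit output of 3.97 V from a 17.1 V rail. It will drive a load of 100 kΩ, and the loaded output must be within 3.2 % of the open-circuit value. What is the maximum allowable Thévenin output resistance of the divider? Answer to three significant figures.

R_th ≤ 3.31 kΩ

Loading drop = R_th/(R_th + R_L) ≤ 0.0320, so R_th ≤ R_L · ε/(1−ε) = 100 kΩ × 0.0320/0.9680 = 3.31 kΩ.
(Any R1, R2 with R2/(R1+R2) = 0.232 and R1‖R2 ≤ 3.31 kΩ will meet the spec.)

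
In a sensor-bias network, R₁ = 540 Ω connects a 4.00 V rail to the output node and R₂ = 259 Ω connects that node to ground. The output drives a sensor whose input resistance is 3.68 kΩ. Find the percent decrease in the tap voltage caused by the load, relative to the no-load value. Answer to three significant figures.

4.54 %

The divider's output (Thévenin) resistance is R₁‖R₂ = 175.0 Ω.
Fractional drop under load = R_th/(R_th + R_L) = 175.0 / (175.0 + 3680) = 0.04541.
So the output falls by 4.54 %.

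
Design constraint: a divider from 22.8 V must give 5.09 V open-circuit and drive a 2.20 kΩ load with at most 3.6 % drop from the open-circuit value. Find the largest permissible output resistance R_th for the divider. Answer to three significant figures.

R_th ≤ 82.2 Ω

Loading drop = R_th/(R_th + R_L) ≤ 0.0360, so R_th ≤ R_L · ε/(1−ε) = 2.20 kΩ × 0.0360/0.9640 = 82.2 Ω.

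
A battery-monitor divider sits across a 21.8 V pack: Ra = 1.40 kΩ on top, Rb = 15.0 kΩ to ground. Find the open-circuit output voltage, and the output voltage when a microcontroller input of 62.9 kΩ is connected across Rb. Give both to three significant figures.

Open-circuit: V = 21.8 × 15.0/(1.40 + 15.0) = 19.9 V.
With the load, Rb becomes Rb‖R_L = 12.11 kΩ, so V = 21.8 × 12.11/13.51 = 19.5 V.

Unloaded: 19.9 V; loaded: 19.5 V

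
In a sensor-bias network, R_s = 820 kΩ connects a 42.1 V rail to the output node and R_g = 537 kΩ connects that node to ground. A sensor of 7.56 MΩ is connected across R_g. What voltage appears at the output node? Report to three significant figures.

V_out ≈ 16.0 V

The load sits in parallel with R_g: R_g‖R_L = (537 × 7560) / (537 + 7560) = 501.4 kΩ.
V_out = 42.1 × 501.4 / (820 + 501.4) = 42.1 × 501.4/1321 = 16.0 V.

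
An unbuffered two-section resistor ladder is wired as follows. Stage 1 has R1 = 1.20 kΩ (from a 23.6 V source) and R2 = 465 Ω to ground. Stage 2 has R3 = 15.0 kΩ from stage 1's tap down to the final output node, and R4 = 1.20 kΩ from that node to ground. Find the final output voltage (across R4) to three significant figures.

Stage 2 presents R3+R4 = 16200 Ω as a load on stage 1's tap.
Stage 1's lower leg becomes R2‖(R3+R4) = 452.0 Ω, so V_mid = 23.6 × 452.0/1652 = 6.457 V.
Stage 2 is itself unloaded: V_out = V_mid × R4/(R3+R4) = 6.457 × 1200/16200 = 0.478 V.

V_out ≈ 0.478 V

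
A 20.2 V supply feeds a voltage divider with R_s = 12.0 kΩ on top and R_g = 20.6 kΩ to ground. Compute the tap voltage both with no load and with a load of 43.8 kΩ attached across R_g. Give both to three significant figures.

Unloaded: 12.8 V; loaded: 10.9 V

Open-circuit: V = 20.2 × 20.6/(12.0 + 20.6) = 12.8 V.
With the load, R_g becomes R_g‖R_L = 14.01 kΩ, so V = 20.2 × 14.01/26.01 = 10.9 V.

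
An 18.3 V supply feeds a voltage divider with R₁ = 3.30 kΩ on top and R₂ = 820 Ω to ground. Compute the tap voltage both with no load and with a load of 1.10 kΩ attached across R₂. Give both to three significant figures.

Open-circuit: V = 18.3 × 820/(3300 + 820) = 3.64 V.
With the load, R₂ becomes R₂‖R_L = 469.8 Ω, so V = 18.3 × 469.8/3770 = 2.28 V.

Unloaded: 3.64 V; loaded: 2.28 V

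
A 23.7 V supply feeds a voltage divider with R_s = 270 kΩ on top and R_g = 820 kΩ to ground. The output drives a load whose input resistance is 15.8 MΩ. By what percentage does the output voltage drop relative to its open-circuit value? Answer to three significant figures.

1.27 %

The divider's output (Thévenin) resistance is R_s‖R_g = 203.1 kΩ.
Fractional drop under load = R_th/(R_th + R_L) = 203.1 / (203.1 + 15800) = 0.01269.
So the output falls by 1.27 %.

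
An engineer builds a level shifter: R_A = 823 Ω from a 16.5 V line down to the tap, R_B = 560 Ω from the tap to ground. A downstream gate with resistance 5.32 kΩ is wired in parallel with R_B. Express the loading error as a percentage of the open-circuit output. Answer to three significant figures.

The divider's output (Thévenin) resistance is R_A‖R_B = 333.2 Ω.
Fractional drop under load = R_th/(R_th + R_L) = 333.2 / (333.2 + 5320) = 0.05895.
So the output falls by 5.89 %.

5.89 %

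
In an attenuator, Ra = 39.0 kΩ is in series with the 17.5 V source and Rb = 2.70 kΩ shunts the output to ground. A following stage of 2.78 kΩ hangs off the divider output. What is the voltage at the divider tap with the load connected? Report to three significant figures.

The load sits in parallel with Rb: Rb‖R_L = (2.70 × 2.78) / (2.70 + 2.78) = 1.370 kΩ.
V_out = 17.5 × 1.370 / (39.0 + 1.370) = 17.5 × 1.370/40.37 = 0.594 V.

V_out ≈ 0.594 V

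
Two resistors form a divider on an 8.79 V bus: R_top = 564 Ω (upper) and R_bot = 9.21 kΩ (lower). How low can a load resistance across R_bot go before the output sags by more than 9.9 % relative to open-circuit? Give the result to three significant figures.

R_L(min) ≈ 4.84 kΩ

Output resistance R_th = R_top‖R_bot = (564 × 9210)/9774 = 531.5 Ω.
The fractional drop is R_th/(R_th + R_L); requiring this ≤ 0.0990 gives R_L ≥ R_th(1/0.0990 − 1) = 531.5 × 9.101 = 4.84 kΩ.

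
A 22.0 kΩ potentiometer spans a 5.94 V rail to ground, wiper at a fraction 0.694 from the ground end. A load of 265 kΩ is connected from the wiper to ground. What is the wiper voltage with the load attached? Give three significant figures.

V ≈ 4.05 V

The wiper splits the pot into (1−α)R = 6.732 kΩ above and αR = 15.27 kΩ below.
Lower section ‖ load = 14.44 kΩ.
V_wiper = 5.94 × 14.44/(6.732 + 14.44) = 4.05 V.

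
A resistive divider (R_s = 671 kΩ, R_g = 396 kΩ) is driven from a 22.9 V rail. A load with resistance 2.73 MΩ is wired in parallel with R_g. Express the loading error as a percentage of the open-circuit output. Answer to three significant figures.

The divider's output (Thévenin) resistance is R_s‖R_g = 249.0 kΩ.
Fractional drop under load = R_th/(R_th + R_L) = 249.0 / (249.0 + 2730) = 0.08359.
So the output falls by 8.36 %.

8.36 %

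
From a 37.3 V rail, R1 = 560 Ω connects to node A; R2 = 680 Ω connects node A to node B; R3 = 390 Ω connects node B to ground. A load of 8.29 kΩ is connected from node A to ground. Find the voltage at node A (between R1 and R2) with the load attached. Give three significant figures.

V ≈ 23.4 V

Below node A the series string R2+R3 = 1070 Ω sits in parallel with the 8290 Ω load: 947.7 Ω.
V_A = 37.3 × 947.7/(560 + 947.7) = 23.4 V.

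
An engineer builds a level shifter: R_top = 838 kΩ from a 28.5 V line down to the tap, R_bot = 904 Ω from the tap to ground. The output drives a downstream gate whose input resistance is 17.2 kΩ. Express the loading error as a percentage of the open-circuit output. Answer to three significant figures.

4.99 %

The divider's output (Thévenin) resistance is R_top‖R_bot = 903.0 Ω.
Fractional drop under load = R_th/(R_th + R_L) = 903.0 / (903.0 + 17200) = 0.04988.
So the output falls by 4.99 %.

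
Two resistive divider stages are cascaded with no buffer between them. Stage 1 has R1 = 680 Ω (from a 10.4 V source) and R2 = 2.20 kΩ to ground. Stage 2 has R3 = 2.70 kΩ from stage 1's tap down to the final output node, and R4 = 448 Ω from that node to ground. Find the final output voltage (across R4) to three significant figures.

Stage 2 presents R3+R4 = 3148 Ω as a load on stage 1's tap.
Stage 1's lower leg becomes R2‖(R3+R4) = 1295 Ω, so V_mid = 10.4 × 1295/1975 = 6.819 V.
Stage 2 is itself unloaded: V_out = V_mid × R4/(R3+R4) = 6.819 × 448/3148 = 0.970 V.

V_out ≈ 0.970 V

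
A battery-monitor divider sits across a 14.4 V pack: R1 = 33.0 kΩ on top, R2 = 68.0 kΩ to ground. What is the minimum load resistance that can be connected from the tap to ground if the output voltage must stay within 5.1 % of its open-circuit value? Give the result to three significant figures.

Output resistance R_th = R1‖R2 = (33.0 × 68.0)/101.0 = 22.22 kΩ.
The fractional drop is R_th/(R_th + R_L); requiring this ≤ 0.0510 gives R_L ≥ R_th(1/0.0510 − 1) = 22.22 × 18.61 = 413 kΩ.

R_L(min) ≈ 413 kΩ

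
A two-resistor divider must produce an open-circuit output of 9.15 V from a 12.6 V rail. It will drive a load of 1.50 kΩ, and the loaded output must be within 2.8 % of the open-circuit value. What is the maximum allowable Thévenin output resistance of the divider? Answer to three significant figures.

R_th ≤ 43.2 Ω

Loading drop = R_th/(R_th + R_L) ≤ 0.0280, so R_th ≤ R_L · ε/(1−ε) = 1.50 kΩ × 0.0280/0.9720 = 43.2 Ω.
(Any R1, R2 with R2/(R1+R2) = 0.726 and R1‖R2 ≤ 43.2 Ω will meet the spec.)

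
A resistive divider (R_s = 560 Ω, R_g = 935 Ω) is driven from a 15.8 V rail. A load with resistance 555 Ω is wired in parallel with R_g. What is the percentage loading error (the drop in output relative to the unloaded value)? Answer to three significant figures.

38.7 %

Unloaded V = 15.8 × 935/1495 = 9.882 V.
Loaded: R_g‖R_L = 348.3 Ω, giving V = 15.8 × 348.3/908.3 = 6.058 V.
Drop = (9.882 − 6.058) / 9.882 = 38.7 %.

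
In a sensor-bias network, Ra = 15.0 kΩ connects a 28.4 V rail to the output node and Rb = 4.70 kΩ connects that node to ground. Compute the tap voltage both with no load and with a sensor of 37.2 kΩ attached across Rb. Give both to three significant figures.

Unloaded: 6.78 V; loaded: 6.18 V

Open-circuit: V = 28.4 × 4.70/(15.0 + 4.70) = 6.78 V.
With the load, Rb becomes Rb‖R_L = 4.173 kΩ, so V = 28.4 × 4.173/19.17 = 6.18 V.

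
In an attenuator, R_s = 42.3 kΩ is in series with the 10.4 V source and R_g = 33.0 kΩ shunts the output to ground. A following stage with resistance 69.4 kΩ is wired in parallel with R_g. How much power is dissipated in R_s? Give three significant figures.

Total resistance from the source is R_s + (R_g‖R_L) = 64.67 kΩ, so I = 10.4/64.67 kΩ = 0.1608 mA.
P = I²·R_s = (0.1608 mA)² × 42.3 kΩ = 1.09 mW.

P ≈ 1.09 mW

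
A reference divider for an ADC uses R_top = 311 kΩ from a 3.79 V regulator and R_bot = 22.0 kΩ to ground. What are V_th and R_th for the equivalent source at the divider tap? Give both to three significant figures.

V_th = 0.250 V, R_th = 20.5 kΩ

V_th is the open-circuit tap voltage: 3.79 × 22.0/(311 + 22.0) = 0.250 V.
With the supply zeroed, R_top and R_bot appear in parallel from the tap: R_th = R_top‖R_bot = (311 × 22.0)/333.0 = 20.5 kΩ.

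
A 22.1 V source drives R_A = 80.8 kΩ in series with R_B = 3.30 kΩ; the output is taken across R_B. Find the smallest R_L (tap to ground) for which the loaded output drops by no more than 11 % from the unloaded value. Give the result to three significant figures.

Output resistance R_th = R_A‖R_B = (80.8 × 3.30)/84.10 = 3.171 kΩ.
The fractional drop is R_th/(R_th + R_L); requiring this ≤ 0.110 gives R_L ≥ R_th(1/0.110 − 1) = 3.171 × 8.091 = 25.7 kΩ.

R_L(min) ≈ 25.7 kΩ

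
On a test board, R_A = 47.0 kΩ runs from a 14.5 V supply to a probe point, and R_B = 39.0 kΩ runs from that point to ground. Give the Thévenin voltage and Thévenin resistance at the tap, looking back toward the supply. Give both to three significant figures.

V_th is the open-circuit tap voltage: 14.5 × 39.0/(47.0 + 39.0) = 6.58 V.
With the supply zeroed, R_A and R_B appear in parallel from the tap: R_th = R_A‖R_B = (47.0 × 39.0)/86.00 = 21.3 kΩ.

V_th = 6.58 V, R_th = 21.3 kΩ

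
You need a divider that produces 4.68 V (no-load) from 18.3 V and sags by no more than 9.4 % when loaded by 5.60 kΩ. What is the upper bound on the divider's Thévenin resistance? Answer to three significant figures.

R_th ≤ 581 Ω

Loading drop = R_th/(R_th + R_L) ≤ 0.0940, so R_th ≤ R_L · ε/(1−ε) = 5.60 kΩ × 0.0940/0.9060 = 581 Ω.
(Any R1, R2 with R2/(R1+R2) = 0.256 and R1‖R2 ≤ 581 Ω will meet the spec.)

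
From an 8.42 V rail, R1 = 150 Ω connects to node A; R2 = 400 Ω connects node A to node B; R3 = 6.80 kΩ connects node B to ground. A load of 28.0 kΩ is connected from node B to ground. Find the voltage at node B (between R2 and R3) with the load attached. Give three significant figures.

V ≈ 7.65 V

At node B, R3 is in parallel with the load: R3‖R_L = 5471 Ω.
Below node A the resistance is R2 + (R3‖R_L) = 5871 Ω, so V_A = 8.42 × 5871/6021 = 8.210 V.
Then V_B = V_A × (R3‖R_L)/(R2 + R3‖R_L) = 8.210 × 5471/5871 = 7.65 V.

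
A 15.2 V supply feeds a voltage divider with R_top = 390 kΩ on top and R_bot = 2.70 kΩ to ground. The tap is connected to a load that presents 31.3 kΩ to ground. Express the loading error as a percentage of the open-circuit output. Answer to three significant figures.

7.89 %

The divider's output (Thévenin) resistance is R_top‖R_bot = 2.681 kΩ.
Fractional drop under load = R_th/(R_th + R_L) = 2.681 / (2.681 + 31.3) = 0.07891.
So the output falls by 7.89 %.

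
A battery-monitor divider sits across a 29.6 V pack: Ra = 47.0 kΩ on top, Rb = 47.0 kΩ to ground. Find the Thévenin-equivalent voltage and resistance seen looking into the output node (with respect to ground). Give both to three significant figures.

V_th is the open-circuit tap voltage: 29.6 × 47.0/(47.0 + 47.0) = 14.8 V.
With the supply zeroed, Ra and Rb appear in parallel from the tap: R_th = Ra‖Rb = (47.0 × 47.0)/94.00 = 23.5 kΩ.

V_th = 14.8 V, R_th = 23.5 kΩ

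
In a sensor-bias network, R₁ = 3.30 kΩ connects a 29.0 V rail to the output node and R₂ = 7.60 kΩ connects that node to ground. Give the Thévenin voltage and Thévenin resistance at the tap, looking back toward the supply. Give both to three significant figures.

V_th is the open-circuit tap voltage: 29.0 × 7.60/(3.30 + 7.60) = 20.2 V.
With the supply zeroed, R₁ and R₂ appear in parallel from the tap: R_th = R₁‖R₂ = (3.30 × 7.60)/10.90 = 2.30 kΩ.

V_th = 20.2 V, R_th = 2.30 kΩ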